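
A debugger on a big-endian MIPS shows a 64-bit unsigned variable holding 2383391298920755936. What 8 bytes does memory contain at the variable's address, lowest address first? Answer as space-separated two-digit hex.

2383391298920755936 in hexadecimal, padded to 64 bits, is 0x211381C234EDB2E0.
Split into bytes (most-significant first): 21 13 81 C2 34 ED B2 E0.
In big-endian order the high byte comes first in memory.
So the memory order matches the most-significant-first order: 21 13 81 C2 34 ED B2 E0.

21 13 81 C2 34 ED B2 E0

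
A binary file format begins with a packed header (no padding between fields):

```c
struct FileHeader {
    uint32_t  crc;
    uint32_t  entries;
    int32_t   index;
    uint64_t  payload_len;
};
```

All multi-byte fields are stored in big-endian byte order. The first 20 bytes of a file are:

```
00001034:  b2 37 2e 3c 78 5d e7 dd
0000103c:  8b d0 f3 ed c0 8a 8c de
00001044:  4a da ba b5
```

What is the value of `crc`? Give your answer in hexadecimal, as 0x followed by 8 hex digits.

`crc` is the first field, at byte offset 0, occupying 4 bytes.
Bytes at offsets 0..3: B2 37 2E 3C.
Big-endian stores the most-significant byte at the lowest address.
The bytes are already most-significant first: 0xB2372E3C.

0xB2372E3C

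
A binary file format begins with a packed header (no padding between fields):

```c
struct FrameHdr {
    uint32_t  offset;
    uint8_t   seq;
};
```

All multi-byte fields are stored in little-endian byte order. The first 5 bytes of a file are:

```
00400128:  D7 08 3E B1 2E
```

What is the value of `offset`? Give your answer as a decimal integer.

2973632727

`offset` is the first field, at byte offset 0, occupying 4 bytes.
Bytes at offsets 0..3: D7 08 3E B1.
Little-endian stores the least-significant byte at the lowest address.
Reassemble most-significant byte first: B1 3E 08 D7 → 0xB13E08D7.
0xB13E08D7 = 2973632727.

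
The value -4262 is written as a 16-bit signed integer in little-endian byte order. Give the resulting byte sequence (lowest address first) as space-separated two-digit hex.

Two's complement of -4262 in 16 bits: 4262 = 0x10A6; invert → 0xEF59; add 1 → 0xEF5A.
Split into bytes (most-significant first): EF 5A.
Little-endian: lowest address holds the least-significant byte.
So at ascending addresses the bytes are 5A EF.

5A EF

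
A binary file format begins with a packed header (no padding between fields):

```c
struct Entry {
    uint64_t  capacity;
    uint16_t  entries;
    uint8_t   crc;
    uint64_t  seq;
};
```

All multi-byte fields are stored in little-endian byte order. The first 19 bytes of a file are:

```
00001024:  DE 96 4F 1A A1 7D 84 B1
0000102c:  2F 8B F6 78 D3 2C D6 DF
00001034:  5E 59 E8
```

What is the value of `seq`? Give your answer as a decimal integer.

16742517405190509432

`seq` follows `capacity` (8 B), `entries` (2 B), `crc` (1 B), so it starts at offset 8 + 2 + 1 = 11 and occupies 8 bytes.
Bytes at offsets 11..18: 78 D3 2C D6 DF 5E 59 E8.
Little-endian: lowest address holds the least-significant byte.
Reassemble most-significant byte first: E8 59 5E DF D6 2C D3 78 → 0xE8595EDFD62CD378.
0xE8595EDFD62CD378 = 16742517405190509432.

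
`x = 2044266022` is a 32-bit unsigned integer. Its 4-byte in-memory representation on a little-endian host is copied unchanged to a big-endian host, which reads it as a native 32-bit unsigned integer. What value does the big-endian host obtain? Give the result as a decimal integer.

637983097

2044266022 in 32-bit hexadecimal is 0x79D90626.
Stored little-endian, the bytes at ascending addresses are 26 06 D9 79.
Read back as big-endian, the last byte is least significant, giving 0x2606D979.
0x2606D979 = 637983097.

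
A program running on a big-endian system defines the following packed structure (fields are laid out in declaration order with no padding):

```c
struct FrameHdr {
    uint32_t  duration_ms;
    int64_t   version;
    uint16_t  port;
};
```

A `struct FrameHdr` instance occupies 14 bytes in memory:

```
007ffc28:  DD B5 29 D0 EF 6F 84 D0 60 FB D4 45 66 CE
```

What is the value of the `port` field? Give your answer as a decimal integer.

`port` follows `duration_ms` (4 B), `version` (8 B), so it starts at offset 4 + 8 = 12 and occupies 2 bytes.
Bytes at offsets 12..13: 66 CE.
Big-endian stores the most-significant byte at the lowest address.
The bytes are already most-significant first: 0x66CE.
0x66CE = 26318.

26318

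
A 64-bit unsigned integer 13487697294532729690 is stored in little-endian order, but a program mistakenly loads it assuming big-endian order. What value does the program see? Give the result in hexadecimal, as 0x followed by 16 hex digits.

0x5ADB9E7E3AED2DBB

13487697294532729690 in 64-bit hexadecimal is 0xBB2DED3A7E9EDB5A.
Stored little-endian, the bytes at ascending addresses are 5A DB 9E 7E 3A ED 2D BB.
Read back as big-endian, the last byte is least significant, giving 0x5ADB9E7E3AED2DBB.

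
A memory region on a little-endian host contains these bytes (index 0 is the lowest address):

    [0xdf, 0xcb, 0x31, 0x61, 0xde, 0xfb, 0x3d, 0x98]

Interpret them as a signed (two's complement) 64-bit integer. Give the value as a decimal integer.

-7476542873833190433

In little-endian order the low byte comes first in memory.
Reassemble most-significant byte first: 98 3D FB DE 61 31 CB DF → 0x983DFBDE6131CBDF.
Top bit is set, so as a signed 64-bit value this is 0x983DFBDE6131CBDF − 2^64 = -7476542873833190433.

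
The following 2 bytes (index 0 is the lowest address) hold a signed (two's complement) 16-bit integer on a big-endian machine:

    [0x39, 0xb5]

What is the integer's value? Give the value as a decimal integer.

Big-endian stores the most-significant byte at the lowest address.
The bytes are already most-significant first: 0x39B5.
0x39B5 = 14773.

14773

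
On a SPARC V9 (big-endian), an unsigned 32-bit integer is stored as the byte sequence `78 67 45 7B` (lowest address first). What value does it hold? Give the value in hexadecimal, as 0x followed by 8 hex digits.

Big-endian: lowest address holds the most-significant byte.
The bytes are already most-significant first: 0x7867457B.

0x7867457B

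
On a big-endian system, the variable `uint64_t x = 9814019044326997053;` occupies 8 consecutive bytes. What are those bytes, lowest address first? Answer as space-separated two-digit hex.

88 32 66 52 EC 07 7C 3D

9814019044326997053 in hexadecimal, padded to 64 bits, is 0x88326652EC077C3D.
Split into bytes (most-significant first): 88 32 66 52 EC 07 7C 3D.
Big-endian stores the most-significant byte at the lowest address.
So the memory order matches the most-significant-first order: 88 32 66 52 EC 07 7C 3D.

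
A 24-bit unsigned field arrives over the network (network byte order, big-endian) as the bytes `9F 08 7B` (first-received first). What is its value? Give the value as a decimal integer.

10422395

Big-endian: lowest address holds the most-significant byte.
The bytes are already most-significant first: 0x9F087B.
0x9F087B = 10422395.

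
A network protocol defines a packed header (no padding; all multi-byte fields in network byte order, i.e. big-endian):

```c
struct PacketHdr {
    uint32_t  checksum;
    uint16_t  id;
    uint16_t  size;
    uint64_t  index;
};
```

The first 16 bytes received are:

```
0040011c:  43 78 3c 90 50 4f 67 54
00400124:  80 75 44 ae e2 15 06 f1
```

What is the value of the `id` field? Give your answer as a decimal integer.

`id` follows `checksum` (4 bytes), so it starts at byte offset 4 and occupies 2 bytes.
Bytes at offsets 4..5: 50 4F.
Big-endian: lowest address holds the most-significant byte.
The bytes are already most-significant first: 0x504F.
0x504F = 20559.

20559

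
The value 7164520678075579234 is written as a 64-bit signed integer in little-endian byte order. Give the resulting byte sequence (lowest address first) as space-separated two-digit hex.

62 BB A2 F2 98 7D 6D 63

7164520678075579234 in hexadecimal, padded to 64 bits, is 0x636D7D98F2A2BB62.
Split into bytes (most-significant first): 63 6D 7D 98 F2 A2 BB 62.
In little-endian order the low byte comes first in memory.
So at ascending addresses the bytes are 62 BB A2 F2 98 7D 6D 63.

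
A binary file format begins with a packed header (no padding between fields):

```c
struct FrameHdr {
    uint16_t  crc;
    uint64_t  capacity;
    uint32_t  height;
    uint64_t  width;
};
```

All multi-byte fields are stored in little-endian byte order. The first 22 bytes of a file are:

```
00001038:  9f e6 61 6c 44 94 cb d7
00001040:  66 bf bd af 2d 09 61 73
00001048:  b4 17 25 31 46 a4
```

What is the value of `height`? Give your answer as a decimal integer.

153989053

`height` follows `crc` (2 B), `capacity` (8 B), so it starts at offset 2 + 8 = 10 and occupies 4 bytes.
Bytes at offsets 10..13: BD AF 2D 09.
In little-endian order the low byte comes first in memory.
Reassemble most-significant byte first: 09 2D AF BD → 0x092DAFBD.
0x092DAFBD = 153989053.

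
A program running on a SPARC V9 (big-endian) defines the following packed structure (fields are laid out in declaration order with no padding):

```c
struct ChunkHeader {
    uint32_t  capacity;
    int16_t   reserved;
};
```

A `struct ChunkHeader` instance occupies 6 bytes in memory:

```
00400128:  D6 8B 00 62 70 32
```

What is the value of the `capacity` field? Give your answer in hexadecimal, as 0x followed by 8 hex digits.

0xD68B0062

`capacity` is the first field, at byte offset 0, occupying 4 bytes.
Bytes at offsets 0..3: D6 8B 00 62.
Big-endian: lowest address holds the most-significant byte.
The bytes are already most-significant first: 0xD68B0062.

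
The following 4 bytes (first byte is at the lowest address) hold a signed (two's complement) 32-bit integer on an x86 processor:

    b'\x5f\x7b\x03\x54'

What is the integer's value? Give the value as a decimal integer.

1409514335

Little-endian: lowest address holds the least-significant byte.
Reassemble most-significant byte first: 54 03 7B 5F → 0x54037B5F.
0x54037B5F = 1409514335.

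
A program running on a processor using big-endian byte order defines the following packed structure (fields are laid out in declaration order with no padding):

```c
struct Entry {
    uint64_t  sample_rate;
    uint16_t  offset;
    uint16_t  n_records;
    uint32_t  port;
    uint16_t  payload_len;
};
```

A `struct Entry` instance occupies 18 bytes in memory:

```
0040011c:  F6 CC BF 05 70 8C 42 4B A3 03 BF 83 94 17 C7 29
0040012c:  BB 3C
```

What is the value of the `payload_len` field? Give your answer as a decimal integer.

47932

`payload_len` follows `sample_rate` (8 B), `offset` (2 B), `n_records` (2 B), `port` (4 B), so it starts at offset 8 + 2 + 2 + 4 = 16 and occupies 2 bytes.
Bytes at offsets 16..17: BB 3C.
In big-endian order the high byte comes first in memory.
The bytes are already most-significant first: 0xBB3C.
0xBB3C = 47932.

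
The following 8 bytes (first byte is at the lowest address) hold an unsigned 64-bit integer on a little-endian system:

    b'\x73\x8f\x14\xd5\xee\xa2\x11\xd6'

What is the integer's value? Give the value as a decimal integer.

Little-endian: lowest address holds the least-significant byte.
Reassemble most-significant byte first: D6 11 A2 EE D5 14 8F 73 → 0xD611A2EED5148F73.
0xD611A2EED5148F73 = 15425289345381470067.

15425289345381470067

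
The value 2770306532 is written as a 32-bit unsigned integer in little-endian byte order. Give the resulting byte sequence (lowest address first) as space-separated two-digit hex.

2770306532 in hexadecimal, padded to 32 bits, is 0xA51F85E4.
Split into bytes (most-significant first): A5 1F 85 E4.
In little-endian order the low byte comes first in memory.
So at ascending addresses the bytes are E4 85 1F A5.

E4 85 1F A5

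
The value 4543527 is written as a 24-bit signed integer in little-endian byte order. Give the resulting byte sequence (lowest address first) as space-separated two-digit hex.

4543527 in hexadecimal, padded to 24 bits, is 0x455427.
Split into bytes (most-significant first): 45 54 27.
Little-endian stores the least-significant byte at the lowest address.
So at ascending addresses the bytes are 27 54 45.

27 54 45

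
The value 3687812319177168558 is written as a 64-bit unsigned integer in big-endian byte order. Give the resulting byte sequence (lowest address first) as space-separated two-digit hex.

3687812319177168558 in hexadecimal, padded to 64 bits, is 0x332DBDC3F2DD56AE.
Split into bytes (most-significant first): 33 2D BD C3 F2 DD 56 AE.
Big-endian stores the most-significant byte at the lowest address.
So the memory order matches the most-significant-first order: 33 2D BD C3 F2 DD 56 AE.

33 2D BD C3 F2 DD 56 AE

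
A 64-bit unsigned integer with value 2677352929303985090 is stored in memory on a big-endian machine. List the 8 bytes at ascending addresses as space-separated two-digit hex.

25 27 DE 4D D1 83 FB C2

2677352929303985090 in hexadecimal, padded to 64 bits, is 0x2527DE4DD183FBC2.
Split into bytes (most-significant first): 25 27 DE 4D D1 83 FB C2.
In big-endian order the high byte comes first in memory.
So the memory order matches the most-significant-first order: 25 27 DE 4D D1 83 FB C2.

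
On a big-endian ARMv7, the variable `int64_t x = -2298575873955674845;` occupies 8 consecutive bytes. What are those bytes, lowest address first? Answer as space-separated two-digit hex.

E0 19 D1 6B C7 96 C5 23

Two's complement of -2298575873955674845 in 64 bits: 2298575873955674845 = 0x1FE62E9438693ADD; invert → 0xE019D16BC796C522; add 1 → 0xE019D16BC796C523.
Split into bytes (most-significant first): E0 19 D1 6B C7 96 C5 23.
Big-endian: lowest address holds the most-significant byte.
So the memory order matches the most-significant-first order: E0 19 D1 6B C7 96 C5 23.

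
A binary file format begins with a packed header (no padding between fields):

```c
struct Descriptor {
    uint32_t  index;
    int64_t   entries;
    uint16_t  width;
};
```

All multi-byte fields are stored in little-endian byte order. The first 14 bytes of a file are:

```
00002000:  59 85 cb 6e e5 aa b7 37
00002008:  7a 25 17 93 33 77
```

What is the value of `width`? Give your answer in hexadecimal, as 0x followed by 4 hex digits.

`width` follows `index` (4 B), `entries` (8 B), so it starts at offset 4 + 8 = 12 and occupies 2 bytes.
Bytes at offsets 12..13: 33 77.
Little-endian stores the least-significant byte at the lowest address.
Reassemble most-significant byte first: 77 33 → 0x7733.

0x7733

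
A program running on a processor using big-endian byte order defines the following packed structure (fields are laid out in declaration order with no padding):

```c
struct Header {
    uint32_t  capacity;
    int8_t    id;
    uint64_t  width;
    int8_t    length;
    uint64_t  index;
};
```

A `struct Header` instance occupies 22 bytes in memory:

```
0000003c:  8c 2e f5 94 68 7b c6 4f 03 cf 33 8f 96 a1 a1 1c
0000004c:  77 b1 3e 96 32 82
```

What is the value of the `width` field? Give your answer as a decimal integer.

`width` follows `capacity` (4 B), `id` (1 B), so it starts at offset 4 + 1 = 5 and occupies 8 bytes.
Bytes at offsets 5..12: 7B C6 4F 03 CF 33 8F 96.
Big-endian stores the most-significant byte at the lowest address.
The bytes are already most-significant first: 0x7BC64F03CF338F96.
0x7BC64F03CF338F96 = 8918902989833605014.

8918902989833605014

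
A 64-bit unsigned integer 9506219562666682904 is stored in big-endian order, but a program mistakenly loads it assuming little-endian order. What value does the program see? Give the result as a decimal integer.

1795420563064286339

9506219562666682904 in 64-bit hexadecimal is 0x83ECE0537D9DEA18.
Stored big-endian, the bytes at ascending addresses are 83 EC E0 53 7D 9D EA 18.
Read back as little-endian, the first byte is least significant, giving 0x18EA9D7D53E0EC83.
0x18EA9D7D53E0EC83 = 1795420563064286339.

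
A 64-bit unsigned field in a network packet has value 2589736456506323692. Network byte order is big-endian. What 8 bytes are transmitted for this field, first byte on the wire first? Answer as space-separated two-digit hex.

2589736456506323692 in hexadecimal, padded to 64 bits, is 0x23F097960FF032EC.
Split into bytes (most-significant first): 23 F0 97 96 0F F0 32 EC.
Big-endian stores the most-significant byte at the lowest address.
So the memory order matches the most-significant-first order: 23 F0 97 96 0F F0 32 EC.

23 F0 97 96 0F F0 32 EC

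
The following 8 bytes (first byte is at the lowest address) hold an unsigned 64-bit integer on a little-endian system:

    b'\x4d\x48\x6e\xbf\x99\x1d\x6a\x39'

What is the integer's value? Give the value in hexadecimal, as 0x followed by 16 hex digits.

In little-endian order the low byte comes first in memory.
Reassemble most-significant byte first: 39 6A 1D 99 BF 6E 48 4D → 0x396A1D99BF6E484D.

0x396A1D99BF6E484D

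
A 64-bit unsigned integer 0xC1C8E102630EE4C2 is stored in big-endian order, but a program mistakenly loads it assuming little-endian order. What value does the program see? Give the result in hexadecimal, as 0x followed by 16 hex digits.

Stored big-endian, the bytes at ascending addresses are C1 C8 E1 02 63 0E E4 C2.
Read back as little-endian, the first byte is least significant, giving 0xC2E40E6302E1C8C1.

0xC2E40E6302E1C8C1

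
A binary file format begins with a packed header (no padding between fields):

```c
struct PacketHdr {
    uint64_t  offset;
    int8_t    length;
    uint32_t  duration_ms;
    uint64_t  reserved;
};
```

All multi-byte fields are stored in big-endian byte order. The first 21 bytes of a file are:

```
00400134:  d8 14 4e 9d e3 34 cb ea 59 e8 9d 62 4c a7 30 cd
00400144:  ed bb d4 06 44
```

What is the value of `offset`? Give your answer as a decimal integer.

`offset` is the first field, at byte offset 0, occupying 8 bytes.
Bytes at offsets 0..7: D8 14 4E 9D E3 34 CB EA.
Big-endian stores the most-significant byte at the lowest address.
The bytes are already most-significant first: 0xD8144E9DE334CBEA.
0xD8144E9DE334CBEA = 15570156251755367402.

15570156251755367402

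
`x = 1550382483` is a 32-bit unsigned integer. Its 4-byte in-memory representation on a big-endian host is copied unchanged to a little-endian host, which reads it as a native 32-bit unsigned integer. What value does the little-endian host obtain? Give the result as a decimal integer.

2482333788

1550382483 in 32-bit hexadecimal is 0x5C68F593.
Stored big-endian, the bytes at ascending addresses are 5C 68 F5 93.
Read back as little-endian, the first byte is least significant, giving 0x93F5685C.
0x93F5685C = 2482333788.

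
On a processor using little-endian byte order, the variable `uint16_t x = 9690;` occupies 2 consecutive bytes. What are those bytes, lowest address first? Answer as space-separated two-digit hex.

9690 in hexadecimal, padded to 16 bits, is 0x25DA.
Split into bytes (most-significant first): 25 DA.
In little-endian order the low byte comes first in memory.
So at ascending addresses the bytes are DA 25.

DA 25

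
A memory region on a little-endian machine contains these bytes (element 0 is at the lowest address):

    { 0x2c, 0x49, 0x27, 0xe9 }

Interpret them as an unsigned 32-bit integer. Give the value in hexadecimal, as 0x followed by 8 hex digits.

Little-endian: lowest address holds the least-significant byte.
Reassemble most-significant byte first: E9 27 49 2C → 0xE927492C.

0xE927492C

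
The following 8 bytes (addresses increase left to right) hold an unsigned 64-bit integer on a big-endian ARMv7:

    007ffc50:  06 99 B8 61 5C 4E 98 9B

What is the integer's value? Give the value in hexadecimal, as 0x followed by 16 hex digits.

0x0699B8615C4E989B

Big-endian: lowest address holds the most-significant byte.
The bytes are already most-significant first: 0x0699B8615C4E989B.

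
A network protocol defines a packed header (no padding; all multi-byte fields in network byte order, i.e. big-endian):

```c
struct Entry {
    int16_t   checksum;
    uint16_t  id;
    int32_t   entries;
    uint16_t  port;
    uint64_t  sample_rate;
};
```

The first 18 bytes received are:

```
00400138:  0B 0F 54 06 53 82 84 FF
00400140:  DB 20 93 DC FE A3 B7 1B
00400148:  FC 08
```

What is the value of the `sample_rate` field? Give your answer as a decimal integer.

`sample_rate` follows `checksum` (2 B), `id` (2 B), `entries` (4 B), `port` (2 B), so it starts at offset 2 + 2 + 4 + 2 = 10 and occupies 8 bytes.
Bytes at offsets 10..17: 93 DC FE A3 B7 1B FC 08.
Big-endian stores the most-significant byte at the lowest address.
The bytes are already most-significant first: 0x93DCFEA3B71BFC08.
0x93DCFEA3B71BFC08 = 10654670797556939784.

10654670797556939784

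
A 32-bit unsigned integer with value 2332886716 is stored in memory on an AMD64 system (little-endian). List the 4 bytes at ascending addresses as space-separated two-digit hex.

BC 06 0D 8B

2332886716 in hexadecimal, padded to 32 bits, is 0x8B0D06BC.
Split into bytes (most-significant first): 8B 0D 06 BC.
In little-endian order the low byte comes first in memory.
So at ascending addresses the bytes are BC 06 0D 8B.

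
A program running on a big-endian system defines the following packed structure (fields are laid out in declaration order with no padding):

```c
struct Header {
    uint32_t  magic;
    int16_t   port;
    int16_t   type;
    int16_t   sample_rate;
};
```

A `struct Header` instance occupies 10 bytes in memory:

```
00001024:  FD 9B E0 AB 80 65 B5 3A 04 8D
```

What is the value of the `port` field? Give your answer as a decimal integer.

-32667

`port` follows `magic` (4 bytes), so it starts at byte offset 4 and occupies 2 bytes.
Bytes at offsets 4..5: 80 65.
In big-endian order the high byte comes first in memory.
The bytes are already most-significant first: 0x8065.
Top bit is set, so as a signed 16-bit value this is 0x8065 − 2^16 = -32667.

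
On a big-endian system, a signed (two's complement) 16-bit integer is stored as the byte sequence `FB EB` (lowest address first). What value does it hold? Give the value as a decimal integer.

In big-endian order the high byte comes first in memory.
The bytes are already most-significant first: 0xFBEB.
Top bit is set, so as a signed 16-bit value this is 0xFBEB − 2^16 = -1045.

-1045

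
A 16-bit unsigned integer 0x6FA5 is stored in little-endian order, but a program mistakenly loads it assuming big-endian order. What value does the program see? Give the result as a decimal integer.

Stored little-endian, the bytes at ascending addresses are A5 6F.
Read back as big-endian, the last byte is least significant, giving 0xA56F.
0xA56F = 42351.

42351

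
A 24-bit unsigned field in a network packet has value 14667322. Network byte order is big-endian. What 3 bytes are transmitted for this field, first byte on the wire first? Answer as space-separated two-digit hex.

14667322 in hexadecimal, padded to 24 bits, is 0xDFCE3A.
Split into bytes (most-significant first): DF CE 3A.
Big-endian: lowest address holds the most-significant byte.
So the memory order matches the most-significant-first order: DF CE 3A.

DF CE 3A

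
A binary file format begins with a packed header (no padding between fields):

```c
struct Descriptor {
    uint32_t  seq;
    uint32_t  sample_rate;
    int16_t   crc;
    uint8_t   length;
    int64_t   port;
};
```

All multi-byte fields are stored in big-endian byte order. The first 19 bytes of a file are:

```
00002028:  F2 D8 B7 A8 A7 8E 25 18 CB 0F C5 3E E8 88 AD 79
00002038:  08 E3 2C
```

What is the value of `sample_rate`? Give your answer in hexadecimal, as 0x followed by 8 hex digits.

`sample_rate` follows `seq` (4 bytes), so it starts at byte offset 4 and occupies 4 bytes.
Bytes at offsets 4..7: A7 8E 25 18.
Big-endian: lowest address holds the most-significant byte.
The bytes are already most-significant first: 0xA78E2518.

0xA78E2518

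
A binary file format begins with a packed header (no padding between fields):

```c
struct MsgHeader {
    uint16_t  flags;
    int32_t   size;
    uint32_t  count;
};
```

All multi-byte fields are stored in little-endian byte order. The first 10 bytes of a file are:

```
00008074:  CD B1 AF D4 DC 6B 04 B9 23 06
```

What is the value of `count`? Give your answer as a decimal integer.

`count` follows `flags` (2 B), `size` (4 B), so it starts at offset 2 + 4 = 6 and occupies 4 bytes.
Bytes at offsets 6..9: 04 B9 23 06.
Little-endian stores the least-significant byte at the lowest address.
Reassemble most-significant byte first: 06 23 B9 04 → 0x0623B904.
0x0623B904 = 103004420.

103004420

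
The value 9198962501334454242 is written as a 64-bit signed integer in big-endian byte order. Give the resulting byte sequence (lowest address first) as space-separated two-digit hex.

7F A9 47 A8 22 2D CF E2

9198962501334454242 in hexadecimal, padded to 64 bits, is 0x7FA947A8222DCFE2.
Split into bytes (most-significant first): 7F A9 47 A8 22 2D CF E2.
In big-endian order the high byte comes first in memory.
So the memory order matches the most-significant-first order: 7F A9 47 A8 22 2D CF E2.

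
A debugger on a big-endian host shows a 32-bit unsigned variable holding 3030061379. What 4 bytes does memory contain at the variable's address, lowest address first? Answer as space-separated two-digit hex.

B4 9B 11 43

3030061379 in hexadecimal, padded to 32 bits, is 0xB49B1143.
Split into bytes (most-significant first): B4 9B 11 43.
Big-endian: lowest address holds the most-significant byte.
So the memory order matches the most-significant-first order: B4 9B 11 43.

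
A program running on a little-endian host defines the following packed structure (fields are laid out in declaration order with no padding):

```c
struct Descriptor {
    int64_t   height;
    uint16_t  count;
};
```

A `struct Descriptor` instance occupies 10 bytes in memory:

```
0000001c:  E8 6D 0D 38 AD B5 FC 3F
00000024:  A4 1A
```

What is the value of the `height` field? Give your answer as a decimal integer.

`height` is the first field, at byte offset 0, occupying 8 bytes.
Bytes at offsets 0..7: E8 6D 0D 38 AD B5 FC 3F.
Little-endian: lowest address holds the least-significant byte.
Reassemble most-significant byte first: 3F FC B5 AD 38 0D 6D E8 → 0x3FFCB5AD380D6DE8.
0x3FFCB5AD380D6DE8 = 4610759874094919144.

4610759874094919144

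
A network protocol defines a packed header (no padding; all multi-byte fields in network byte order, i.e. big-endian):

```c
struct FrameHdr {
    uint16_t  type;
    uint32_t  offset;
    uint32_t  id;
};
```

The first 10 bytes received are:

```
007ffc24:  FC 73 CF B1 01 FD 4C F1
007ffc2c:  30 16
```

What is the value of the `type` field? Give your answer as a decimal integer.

`type` is the first field, at byte offset 0, occupying 2 bytes.
Bytes at offsets 0..1: FC 73.
Big-endian: lowest address holds the most-significant byte.
The bytes are already most-significant first: 0xFC73.
0xFC73 = 64627.

64627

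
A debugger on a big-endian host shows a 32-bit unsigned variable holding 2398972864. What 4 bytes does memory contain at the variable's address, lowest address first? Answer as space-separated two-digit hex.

2398972864 in hexadecimal, padded to 32 bits, is 0x8EFD6BC0.
Split into bytes (most-significant first): 8E FD 6B C0.
Big-endian: lowest address holds the most-significant byte.
So the memory order matches the most-significant-first order: 8E FD 6B C0.

8E FD 6B C0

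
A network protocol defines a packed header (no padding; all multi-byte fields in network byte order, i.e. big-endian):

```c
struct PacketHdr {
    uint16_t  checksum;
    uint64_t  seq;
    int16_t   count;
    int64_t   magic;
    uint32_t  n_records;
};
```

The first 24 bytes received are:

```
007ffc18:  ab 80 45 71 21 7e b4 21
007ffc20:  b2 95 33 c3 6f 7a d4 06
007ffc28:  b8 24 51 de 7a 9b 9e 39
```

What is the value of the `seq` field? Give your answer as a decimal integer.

5003817489057034901

`seq` follows `checksum` (2 bytes), so it starts at byte offset 2 and occupies 8 bytes.
Bytes at offsets 2..9: 45 71 21 7E B4 21 B2 95.
In big-endian order the high byte comes first in memory.
The bytes are already most-significant first: 0x4571217EB421B295.
0x4571217EB421B295 = 5003817489057034901.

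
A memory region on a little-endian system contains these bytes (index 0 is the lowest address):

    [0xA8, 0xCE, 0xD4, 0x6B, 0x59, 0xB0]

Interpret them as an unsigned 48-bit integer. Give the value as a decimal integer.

193898107686568

Little-endian: lowest address holds the least-significant byte.
Reassemble most-significant byte first: B0 59 6B D4 CE A8 → 0xB0596BD4CEA8.
0xB0596BD4CEA8 = 193898107686568.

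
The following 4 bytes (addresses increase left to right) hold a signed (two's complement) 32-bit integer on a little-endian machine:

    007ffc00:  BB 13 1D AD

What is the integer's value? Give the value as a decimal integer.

-1390603333

Little-endian: lowest address holds the least-significant byte.
Reassemble most-significant byte first: AD 1D 13 BB → 0xAD1D13BB.
Top bit is set, so as a signed 32-bit value this is 0xAD1D13BB − 2^32 = -1390603333.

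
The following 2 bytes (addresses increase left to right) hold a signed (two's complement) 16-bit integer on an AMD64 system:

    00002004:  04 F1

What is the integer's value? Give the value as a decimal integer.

Little-endian: lowest address holds the least-significant byte.
Reassemble most-significant byte first: F1 04 → 0xF104.
Top bit is set, so as a signed 16-bit value this is 0xF104 − 2^16 = -3836.

-3836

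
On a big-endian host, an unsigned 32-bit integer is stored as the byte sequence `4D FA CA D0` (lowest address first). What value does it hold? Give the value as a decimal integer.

Big-endian: lowest address holds the most-significant byte.
The bytes are already most-significant first: 0x4DFACAD0.
0x4DFACAD0 = 1308281552.

1308281552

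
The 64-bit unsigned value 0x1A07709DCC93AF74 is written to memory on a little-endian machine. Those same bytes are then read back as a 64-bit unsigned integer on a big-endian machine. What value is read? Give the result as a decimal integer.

Stored little-endian, the bytes at ascending addresses are 74 AF 93 CC 9D 70 07 1A.
Read back as big-endian, the last byte is least significant, giving 0x74AF93CC9D70071A.
0x74AF93CC9D70071A = 8408101536347981594.

8408101536347981594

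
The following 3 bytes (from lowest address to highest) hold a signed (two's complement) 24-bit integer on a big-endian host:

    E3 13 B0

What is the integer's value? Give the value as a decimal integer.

-1895504

In big-endian order the high byte comes first in memory.
The bytes are already most-significant first: 0xE313B0.
Top bit is set, so as a signed 24-bit value this is 0xE313B0 − 2^24 = -1895504.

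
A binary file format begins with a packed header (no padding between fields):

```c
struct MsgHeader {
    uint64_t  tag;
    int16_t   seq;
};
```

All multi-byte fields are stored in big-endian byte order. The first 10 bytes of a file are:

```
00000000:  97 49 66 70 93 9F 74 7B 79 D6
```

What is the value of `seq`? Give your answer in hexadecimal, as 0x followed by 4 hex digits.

0x79D6

`seq` follows `tag` (8 bytes), so it starts at byte offset 8 and occupies 2 bytes.
Bytes at offsets 8..9: 79 D6.
In big-endian order the high byte comes first in memory.
The bytes are already most-significant first: 0x79D6.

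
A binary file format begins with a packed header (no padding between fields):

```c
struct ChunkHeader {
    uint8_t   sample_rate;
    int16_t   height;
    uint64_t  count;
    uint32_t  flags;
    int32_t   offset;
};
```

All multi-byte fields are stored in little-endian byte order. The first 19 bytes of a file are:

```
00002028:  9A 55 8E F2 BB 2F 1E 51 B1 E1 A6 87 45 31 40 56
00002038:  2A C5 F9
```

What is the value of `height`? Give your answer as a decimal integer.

-29099

`height` follows `sample_rate` (1 byte), so it starts at byte offset 1 and occupies 2 bytes.
Bytes at offsets 1..2: 55 8E.
Little-endian: lowest address holds the least-significant byte.
Reassemble most-significant byte first: 8E 55 → 0x8E55.
Top bit is set, so as a signed 16-bit value this is 0x8E55 − 2^16 = -29099.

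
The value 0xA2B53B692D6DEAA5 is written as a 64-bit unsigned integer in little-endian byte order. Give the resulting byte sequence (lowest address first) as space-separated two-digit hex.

A5 EA 6D 2D 69 3B B5 A2

Split into bytes (most-significant first): A2 B5 3B 69 2D 6D EA A5.
Little-endian: lowest address holds the least-significant byte.
So at ascending addresses the bytes are A5 EA 6D 2D 69 3B B5 A2.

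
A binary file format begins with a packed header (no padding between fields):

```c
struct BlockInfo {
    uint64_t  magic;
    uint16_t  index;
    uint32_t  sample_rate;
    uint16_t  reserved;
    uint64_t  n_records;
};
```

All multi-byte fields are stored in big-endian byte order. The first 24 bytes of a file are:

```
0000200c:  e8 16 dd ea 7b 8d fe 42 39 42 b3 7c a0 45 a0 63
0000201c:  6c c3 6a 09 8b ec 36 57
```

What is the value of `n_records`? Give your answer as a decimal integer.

`n_records` follows `magic` (8 B), `index` (2 B), `sample_rate` (4 B), `reserved` (2 B), so it starts at offset 8 + 2 + 4 + 2 = 16 and occupies 8 bytes.
Bytes at offsets 16..23: 6C C3 6A 09 8B EC 36 57.
In big-endian order the high byte comes first in memory.
The bytes are already most-significant first: 0x6CC36A098BEC3657.
0x6CC36A098BEC3657 = 7837224365789558359.

7837224365789558359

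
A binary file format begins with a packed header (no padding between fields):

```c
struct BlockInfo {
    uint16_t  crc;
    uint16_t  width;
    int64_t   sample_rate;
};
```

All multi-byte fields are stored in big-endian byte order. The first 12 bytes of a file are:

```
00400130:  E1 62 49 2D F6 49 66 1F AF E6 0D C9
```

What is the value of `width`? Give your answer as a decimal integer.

`width` follows `crc` (2 bytes), so it starts at byte offset 2 and occupies 2 bytes.
Bytes at offsets 2..3: 49 2D.
Big-endian: lowest address holds the most-significant byte.
The bytes are already most-significant first: 0x492D.
0x492D = 18733.

18733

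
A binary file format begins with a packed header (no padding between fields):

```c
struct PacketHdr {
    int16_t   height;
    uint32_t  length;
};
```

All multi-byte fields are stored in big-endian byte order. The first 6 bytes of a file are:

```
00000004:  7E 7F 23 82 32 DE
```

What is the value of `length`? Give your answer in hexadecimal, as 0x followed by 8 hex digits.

0x238232DE

`length` follows `height` (2 bytes), so it starts at byte offset 2 and occupies 4 bytes.
Bytes at offsets 2..5: 23 82 32 DE.
Big-endian stores the most-significant byte at the lowest address.
The bytes are already most-significant first: 0x238232DE.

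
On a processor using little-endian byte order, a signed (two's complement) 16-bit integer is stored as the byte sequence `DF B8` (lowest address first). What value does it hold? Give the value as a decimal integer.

Little-endian: lowest address holds the least-significant byte.
Reassemble most-significant byte first: B8 DF → 0xB8DF.
Top bit is set, so as a signed 16-bit value this is 0xB8DF − 2^16 = -18209.

-18209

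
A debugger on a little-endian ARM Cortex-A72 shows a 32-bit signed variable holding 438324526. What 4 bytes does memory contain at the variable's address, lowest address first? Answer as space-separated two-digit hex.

2E 4D 20 1A

438324526 in hexadecimal, padded to 32 bits, is 0x1A204D2E.
Split into bytes (most-significant first): 1A 20 4D 2E.
Little-endian: lowest address holds the least-significant byte.
So at ascending addresses the bytes are 2E 4D 20 1A.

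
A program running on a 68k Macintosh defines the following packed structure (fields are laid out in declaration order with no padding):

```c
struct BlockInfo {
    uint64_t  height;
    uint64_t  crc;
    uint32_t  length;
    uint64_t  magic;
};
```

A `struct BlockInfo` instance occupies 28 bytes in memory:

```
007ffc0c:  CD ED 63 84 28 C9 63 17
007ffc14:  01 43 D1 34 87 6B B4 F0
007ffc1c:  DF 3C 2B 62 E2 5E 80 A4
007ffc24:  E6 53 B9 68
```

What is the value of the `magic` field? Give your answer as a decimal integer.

16311616346109753704

`magic` follows `height` (8 B), `crc` (8 B), `length` (4 B), so it starts at offset 8 + 8 + 4 = 20 and occupies 8 bytes.
Bytes at offsets 20..27: E2 5E 80 A4 E6 53 B9 68.
Big-endian: lowest address holds the most-significant byte.
The bytes are already most-significant first: 0xE25E80A4E653B968.
0xE25E80A4E653B968 = 16311616346109753704.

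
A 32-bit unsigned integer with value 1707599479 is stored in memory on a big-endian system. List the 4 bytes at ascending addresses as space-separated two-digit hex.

65 C7 E6 77

1707599479 in hexadecimal, padded to 32 bits, is 0x65C7E677.
Split into bytes (most-significant first): 65 C7 E6 77.
In big-endian order the high byte comes first in memory.
So the memory order matches the most-significant-first order: 65 C7 E6 77.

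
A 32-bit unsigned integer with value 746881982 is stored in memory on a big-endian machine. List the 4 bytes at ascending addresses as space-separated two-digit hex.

2C 84 83 BE

746881982 in hexadecimal, padded to 32 bits, is 0x2C8483BE.
Split into bytes (most-significant first): 2C 84 83 BE.
In big-endian order the high byte comes first in memory.
So the memory order matches the most-significant-first order: 2C 84 83 BE.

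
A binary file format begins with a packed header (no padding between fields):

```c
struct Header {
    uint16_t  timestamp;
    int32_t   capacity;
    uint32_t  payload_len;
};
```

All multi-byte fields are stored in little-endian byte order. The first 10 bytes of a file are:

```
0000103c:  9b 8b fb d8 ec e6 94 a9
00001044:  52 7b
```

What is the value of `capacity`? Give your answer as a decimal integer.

`capacity` follows `timestamp` (2 bytes), so it starts at byte offset 2 and occupies 4 bytes.
Bytes at offsets 2..5: FB D8 EC E6.
Little-endian stores the least-significant byte at the lowest address.
Reassemble most-significant byte first: E6 EC D8 FB → 0xE6ECD8FB.
Top bit is set, so as a signed 32-bit value this is 0xE6ECD8FB − 2^32 = -420685573.

-420685573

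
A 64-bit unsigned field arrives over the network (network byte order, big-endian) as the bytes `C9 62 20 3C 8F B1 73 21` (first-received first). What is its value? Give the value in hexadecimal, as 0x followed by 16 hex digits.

Big-endian stores the most-significant byte at the lowest address.
The bytes are already most-significant first: 0xC962203C8FB17321.

0xC962203C8FB17321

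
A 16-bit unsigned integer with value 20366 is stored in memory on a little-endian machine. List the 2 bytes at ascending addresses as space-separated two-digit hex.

8E 4F

20366 in hexadecimal, padded to 16 bits, is 0x4F8E.
Split into bytes (most-significant first): 4F 8E.
Little-endian: lowest address holds the least-significant byte.
So at ascending addresses the bytes are 8E 4F.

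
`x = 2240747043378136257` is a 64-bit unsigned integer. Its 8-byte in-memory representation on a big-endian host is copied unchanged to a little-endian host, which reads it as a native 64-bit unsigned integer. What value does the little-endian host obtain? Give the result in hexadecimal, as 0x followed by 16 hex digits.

0xC1840F6090BB181F

2240747043378136257 in 64-bit hexadecimal is 0x1F18BB90600F84C1.
Stored big-endian, the bytes at ascending addresses are 1F 18 BB 90 60 0F 84 C1.
Read back as little-endian, the first byte is least significant, giving 0xC1840F6090BB181F.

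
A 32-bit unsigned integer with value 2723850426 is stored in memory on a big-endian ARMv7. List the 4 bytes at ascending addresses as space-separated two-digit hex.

A2 5A A8 BA

2723850426 in hexadecimal, padded to 32 bits, is 0xA25AA8BA.
Split into bytes (most-significant first): A2 5A A8 BA.
Big-endian stores the most-significant byte at the lowest address.
So the memory order matches the most-significant-first order: A2 5A A8 BA.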